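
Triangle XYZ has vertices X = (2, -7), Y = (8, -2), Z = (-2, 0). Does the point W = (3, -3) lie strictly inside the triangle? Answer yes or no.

Barycentric coordinates of W: (10/31, 23/62, 19/62).
The three coordinates are positive, positive, positive; a point is interior exactly when all three are positive.

yes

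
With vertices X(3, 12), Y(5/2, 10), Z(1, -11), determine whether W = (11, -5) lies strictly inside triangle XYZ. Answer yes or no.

Barycentric coordinates of W: (134/5, -436/15, 49/15).
The three coordinates are positive, negative, positive; a point is interior exactly when all three are positive.

no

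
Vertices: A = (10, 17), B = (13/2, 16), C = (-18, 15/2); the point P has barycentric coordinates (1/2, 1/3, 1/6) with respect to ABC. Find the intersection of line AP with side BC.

Line AP meets BC where the A-coordinate vanishes; zeroing P's A-weight and renormalizing leaves B, C-weights 1/3 : 1/6 → (2/3, 1/3).
So Q = (2/3)·B + (1/3)·C = (-5/3, 79/6).

(-5/3, 79/6)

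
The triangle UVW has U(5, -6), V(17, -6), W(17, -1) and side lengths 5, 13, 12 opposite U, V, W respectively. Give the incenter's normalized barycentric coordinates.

(1/6, 13/30, 2/5)

The incenter has barycentric coordinates proportional to the opposite side lengths: (5 : 13 : 12).
Normalizing by 5+13+12 = 30 gives (1/6, 13/30, 2/5).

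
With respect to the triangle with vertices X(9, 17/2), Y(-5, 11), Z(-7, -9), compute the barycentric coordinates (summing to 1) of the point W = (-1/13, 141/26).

(5/13, 5/13, 3/13)

Signed area of the reference triangle: [XYZ] = ½·(9·(11−(-9)) + (-5)·(-9−(17/2)) + (-7)·(17/2−11)) = ½·(180 + 175/2 + 35/2) = 285/2.
[WYZ] = ½·((-1/13)·(11−(-9)) + (-5)·(-9−(141/26)) + (-7)·(141/26−11)) = ½·(-20/13 + 1875/26 + 1015/26) = 1425/26, so the X-coordinate is (1425/26)/(285/2) = 5/13.
[XWZ] = ½·(9·(141/26−(-9)) + (-1/13)·(-9−(17/2)) + (-7)·(17/2−(141/26))) = ½·(3375/26 + 35/26 − 280/13) = 1425/26, so the Y-coordinate is 5/13.
[XYW] = ½·(9·(11−(141/26)) + (-5)·(141/26−(17/2)) + (-1/13)·(17/2−11)) = ½·(1305/26 + 200/13 + 5/26) = 855/26, so the Z-coordinate is 3/13.
Check: 5/13 + 5/13 + 3/13 = 1.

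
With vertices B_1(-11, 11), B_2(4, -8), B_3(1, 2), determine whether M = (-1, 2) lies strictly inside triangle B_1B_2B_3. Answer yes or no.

Barycentric coordinates of M: (20/93, 6/31, 55/93).
The three coordinates are positive, positive, positive; a point is interior exactly when all three are positive.

yes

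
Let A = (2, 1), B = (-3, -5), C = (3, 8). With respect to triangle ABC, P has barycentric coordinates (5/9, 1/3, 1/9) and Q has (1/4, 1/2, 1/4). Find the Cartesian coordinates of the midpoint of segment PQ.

(7/72, -17/72)

Barycentric coordinates of the midpoint are the average: (29/72, 5/12, 13/72).
Converting: (29/72)·A + (5/12)·B + (13/72)·C = (7/72, -17/72).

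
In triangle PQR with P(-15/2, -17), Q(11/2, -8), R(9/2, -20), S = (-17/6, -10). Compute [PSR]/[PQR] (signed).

[PQR] = ½·((-15/2)·(-8−(-20)) + (11/2)·(-20−(-17)) + (9/2)·(-17−(-8))) = ½·(-90 − 33/2 − 81/2) = -147/2.
[PSR] = ½·((-15/2)·(-10−(-20)) + (-17/6)·(-20−(-17)) + (9/2)·(-17−(-10))) = ½·(-75 + 17/2 − 63/2) = -49, so the ratio is (-49)/(-147/2) = 2/3.

2/3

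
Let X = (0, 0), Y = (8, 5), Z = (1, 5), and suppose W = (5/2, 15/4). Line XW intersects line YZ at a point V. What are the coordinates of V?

Barycentric coordinates of W with respect to XYZ: (1/4, 1/4, 1/2).
On side YZ the X-coordinate is zero; dropping W's X-weight 1/4 and renormalizing the remaining 1/4 : 1/2 gives weights 1/3, 2/3 on Y, Z.
V = (1/3)·(8, 5) + (2/3)·(1, 5) = (10/3, 5).

(10/3, 5)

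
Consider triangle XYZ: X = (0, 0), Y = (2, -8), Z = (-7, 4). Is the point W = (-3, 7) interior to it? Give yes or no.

Barycentric coordinates of W: (25/16, -37/48, 5/24).
The three coordinates are positive, negative, positive; a point is interior exactly when all three are positive.

no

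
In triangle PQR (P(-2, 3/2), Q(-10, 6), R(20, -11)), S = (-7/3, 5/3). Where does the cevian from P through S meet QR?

(-5/2, 7/4)

Barycentric coordinates of S with respect to PQR: (1/3, 1/2, 1/6).
On side QR the P-coordinate is zero; dropping S's P-weight 1/3 and renormalizing the remaining 1/2 : 1/6 gives weights 3/4, 1/4 on Q, R.
T = (3/4)·(-10, 6) + (1/4)·(20, -11) = (-5/2, 7/4).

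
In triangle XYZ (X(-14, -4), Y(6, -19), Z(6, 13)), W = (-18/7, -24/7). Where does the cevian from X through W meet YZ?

Barycentric coordinates of W with respect to XYZ: (3/7, 2/7, 2/7).
On side YZ the X-coordinate is zero; dropping W's X-weight 3/7 and renormalizing the remaining 2/7 : 2/7 gives weights 1/2, 1/2 on Y, Z.
V = (1/2)·(6, -19) + (1/2)·(6, 13) = (6, -3).

(6, -3)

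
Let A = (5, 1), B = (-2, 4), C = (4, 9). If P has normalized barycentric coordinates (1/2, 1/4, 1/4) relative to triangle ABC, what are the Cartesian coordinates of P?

(3, 15/4)

P = (1/2)·A + (1/4)·B + (1/4)·C.
x-coordinate: (1/2)·5 + (1/4)·(-2) + (1/4)·4 = 3.
y-coordinate: (1/2)·1 + (1/4)·4 + (1/4)·9 = 15/4.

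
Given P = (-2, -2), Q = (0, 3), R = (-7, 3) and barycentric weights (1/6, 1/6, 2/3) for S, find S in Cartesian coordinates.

(-5, 13/6)

S = (1/6)·P + (1/6)·Q + (2/3)·R.
x-coordinate: (1/6)·(-2) + (1/6)·0 + (2/3)·(-7) = -5.
y-coordinate: (1/6)·(-2) + (1/6)·3 + (2/3)·3 = 13/6.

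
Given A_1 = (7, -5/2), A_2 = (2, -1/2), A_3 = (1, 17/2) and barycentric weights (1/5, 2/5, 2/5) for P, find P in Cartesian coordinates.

(13/5, 27/10)

P = (1/5)·A_1 + (2/5)·A_2 + (2/5)·A_3.
x-coordinate: (1/5)·7 + (2/5)·2 + (2/5)·1 = 13/5.
y-coordinate: (1/5)·(-5/2) + (2/5)·(-1/2) + (2/5)·(17/2) = 27/10.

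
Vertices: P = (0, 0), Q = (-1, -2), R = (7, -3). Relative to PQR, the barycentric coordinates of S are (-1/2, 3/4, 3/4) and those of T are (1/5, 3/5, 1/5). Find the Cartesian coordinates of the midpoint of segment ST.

Barycentric coordinates of the midpoint are the average: (-3/20, 27/40, 19/40).
Converting: (-3/20)·P + (27/40)·Q + (19/40)·R = (53/20, -111/40).

(53/20, -111/40)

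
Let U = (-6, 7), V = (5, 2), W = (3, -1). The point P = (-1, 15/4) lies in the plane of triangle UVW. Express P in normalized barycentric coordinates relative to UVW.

Signed area of the reference triangle: [UVW] = ½·((-6)·(2−(-1)) + 5·(-1−7) + 3·(7−2)) = ½·(-18 − 40 + 15) = -43/2.
[PVW] = ½·((-1)·(2−(-1)) + 5·(-1−(15/4)) + 3·(15/4−2)) = ½·(-3 − 95/4 + 21/4) = -43/4, so the U-coordinate is (-43/4)/(-43/2) = 1/2.
[UPW] = ½·((-6)·(15/4−(-1)) + (-1)·(-1−7) + 3·(7−(15/4))) = ½·(-57/2 + 8 + 39/4) = -43/8, so the V-coordinate is 1/4.
[UVP] = ½·((-6)·(2−(15/4)) + 5·(15/4−7) + (-1)·(7−2)) = ½·(21/2 − 65/4 − 5) = -43/8, so the W-coordinate is 1/4.
Check: 1/2 + 1/4 + 1/4 = 1.

(1/2, 1/4, 1/4)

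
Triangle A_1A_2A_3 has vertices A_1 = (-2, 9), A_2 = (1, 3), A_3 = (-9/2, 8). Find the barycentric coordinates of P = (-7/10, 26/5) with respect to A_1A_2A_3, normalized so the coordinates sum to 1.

(1/5, 3/5, 1/5)

Signed area of the reference triangle: [A_1A_2A_3] = ½·((-2)·(3−8) + 1·(8−9) + (-9/2)·(9−3)) = ½·(10 − 1 − 27) = -9.
[PA_2A_3] = ½·((-7/10)·(3−8) + 1·(8−(26/5)) + (-9/2)·(26/5−3)) = ½·(7/2 + 14/5 − 99/10) = -9/5, so the A_1-coordinate is (-9/5)/(-9) = 1/5.
[A_1PA_3] = ½·((-2)·(26/5−8) + (-7/10)·(8−9) + (-9/2)·(9−(26/5))) = ½·(28/5 + 7/10 − 171/10) = -27/5, so the A_2-coordinate is 3/5.
[A_1A_2P] = ½·((-2)·(3−(26/5)) + 1·(26/5−9) + (-7/10)·(9−3)) = ½·(22/5 − 19/5 − 21/5) = -9/5, so the A_3-coordinate is 1/5.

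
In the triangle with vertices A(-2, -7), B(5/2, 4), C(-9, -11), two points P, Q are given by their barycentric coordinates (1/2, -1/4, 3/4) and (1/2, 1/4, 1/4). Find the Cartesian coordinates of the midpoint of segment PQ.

(-11/2, -9)

Barycentric coordinates of the midpoint are the average: (1/2, 0, 1/2).
Converting: (1/2)·A + 0·B + (1/2)·C = (-11/2, -9).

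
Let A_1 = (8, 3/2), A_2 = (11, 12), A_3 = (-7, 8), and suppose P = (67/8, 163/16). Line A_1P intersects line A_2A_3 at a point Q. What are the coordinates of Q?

(59/7, 80/7)

Barycentric coordinates of P with respect to A_1A_2A_3: (1/8, 3/4, 1/8).
On side A_2A_3 the A_1-coordinate is zero; dropping P's A_1-weight 1/8 and renormalizing the remaining 3/4 : 1/8 gives weights 6/7, 1/7 on A_2, A_3.
Q = (6/7)·(11, 12) + (1/7)·(-7, 8) = (59/7, 80/7).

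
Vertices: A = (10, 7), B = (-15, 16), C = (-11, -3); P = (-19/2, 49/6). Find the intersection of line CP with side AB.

Barycentric coordinates of P with respect to ABC: (1/6, 1/2, 1/3).
On side AB the C-coordinate is zero; dropping P's C-weight 1/3 and renormalizing the remaining 1/6 : 1/2 gives weights 1/4, 3/4 on A, B.
Q = (1/4)·(10, 7) + (3/4)·(-15, 16) = (-35/4, 55/4).

(-35/4, 55/4)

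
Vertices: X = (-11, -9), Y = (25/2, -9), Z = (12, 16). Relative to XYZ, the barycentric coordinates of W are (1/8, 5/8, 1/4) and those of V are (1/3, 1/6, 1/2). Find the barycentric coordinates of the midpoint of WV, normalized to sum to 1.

(11/48, 19/48, 3/8)

Since both coordinate triples sum to 1, the midpoint's barycentrics are the componentwise average.
(1/8+1/3)/2 = 11/48; similarly 19/48 and 3/8.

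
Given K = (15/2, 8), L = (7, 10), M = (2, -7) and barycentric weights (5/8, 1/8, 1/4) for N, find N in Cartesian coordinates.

N = (5/8)·K + (1/8)·L + (1/4)·M.
x-coordinate: (5/8)·(15/2) + (1/8)·7 + (1/4)·2 = 97/16.
y-coordinate: (5/8)·8 + (1/8)·10 + (1/4)·(-7) = 9/2.

(97/16, 9/2)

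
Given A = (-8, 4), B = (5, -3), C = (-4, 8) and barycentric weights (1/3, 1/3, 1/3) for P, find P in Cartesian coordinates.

(-7/3, 3)

P = (1/3)·A + (1/3)·B + (1/3)·C.
x-coordinate: (1/3)·(-8) + (1/3)·5 + (1/3)·(-4) = -7/3.
y-coordinate: (1/3)·4 + (1/3)·(-3) + (1/3)·8 = 3.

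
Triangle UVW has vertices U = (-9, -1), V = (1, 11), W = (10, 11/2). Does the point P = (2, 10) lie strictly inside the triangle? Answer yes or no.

Barycentric coordinates of P: (7/326, 275/326, 22/163).
The three coordinates are positive, positive, positive; a point is interior exactly when all three are positive.

yes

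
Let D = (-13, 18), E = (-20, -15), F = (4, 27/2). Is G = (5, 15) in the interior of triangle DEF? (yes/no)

Barycentric coordinates of G: (1/79, -4/79, 82/79).
The three coordinates are positive, negative, positive; a point is interior exactly when all three are positive.

no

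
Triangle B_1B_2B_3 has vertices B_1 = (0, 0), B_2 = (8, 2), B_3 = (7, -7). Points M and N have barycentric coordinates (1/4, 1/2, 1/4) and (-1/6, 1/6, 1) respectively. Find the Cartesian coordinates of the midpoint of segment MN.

(169/24, -89/24)

Barycentric coordinates of the midpoint are the average: (1/24, 1/3, 5/8).
Converting: (1/24)·B_1 + (1/3)·B_2 + (5/8)·B_3 = (169/24, -89/24).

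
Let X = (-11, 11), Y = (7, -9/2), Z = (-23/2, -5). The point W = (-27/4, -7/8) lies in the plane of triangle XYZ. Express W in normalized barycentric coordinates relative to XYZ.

Signed area of the reference triangle: [XYZ] = ½·((-11)·(-9/2−(-5)) + 7·(-5−11) + (-23/2)·(11−(-9/2))) = ½·(-11/2 − 112 − 713/4) = -1183/8.
[WYZ] = ½·((-27/4)·(-9/2−(-5)) + 7·(-5−(-7/8)) + (-23/2)·(-7/8−(-9/2))) = ½·(-27/8 − 231/8 − 667/16) = -1183/32, so the X-coordinate is (-1183/32)/(-1183/8) = 1/4.
[XWZ] = ½·((-11)·(-7/8−(-5)) + (-27/4)·(-5−11) + (-23/2)·(11−(-7/8))) = ½·(-363/8 + 108 − 2185/16) = -1183/32, so the Y-coordinate is 1/4.
[XYW] = ½·((-11)·(-9/2−(-7/8)) + 7·(-7/8−11) + (-27/4)·(11−(-9/2))) = ½·(319/8 − 665/8 − 837/8) = -1183/16, so the Z-coordinate is 1/2.
Check: 1/4 + 1/4 + 1/2 = 1.

(1/4, 1/4, 1/2)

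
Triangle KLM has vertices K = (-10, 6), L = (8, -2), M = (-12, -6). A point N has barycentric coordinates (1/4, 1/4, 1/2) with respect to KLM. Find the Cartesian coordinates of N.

(-13/2, -2)

N = (1/4)·K + (1/4)·L + (1/2)·M.
x-coordinate: (1/4)·(-10) + (1/4)·8 + (1/2)·(-12) = -13/2.
y-coordinate: (1/4)·6 + (1/4)·(-2) + (1/2)·(-6) = -2.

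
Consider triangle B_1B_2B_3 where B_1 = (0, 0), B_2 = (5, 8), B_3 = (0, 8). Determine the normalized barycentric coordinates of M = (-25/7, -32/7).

(11/7, -5/7, 1/7)

Signed area of the reference triangle: [B_1B_2B_3] = ½·(0·(8−8) + 5·(8−0) + 0·(0−8)) = ½·(0 + 40 + 0) = 20.
[MB_2B_3] = ½·((-25/7)·(8−8) + 5·(8−(-32/7)) + 0·(-32/7−8)) = ½·(0 + 440/7 + 0) = 220/7, so the B_1-coordinate is (220/7)/20 = 11/7.
[B_1MB_3] = ½·(0·(-32/7−8) + (-25/7)·(8−0) + 0·(0−(-32/7))) = ½·(0 − 200/7 + 0) = -100/7, so the B_2-coordinate is -5/7.
[B_1B_2M] = ½·(0·(8−(-32/7)) + 5·(-32/7−0) + (-25/7)·(0−8)) = ½·(0 − 160/7 + 200/7) = 20/7, so the B_3-coordinate is 1/7.
Check: 11/7 − 5/7 + 1/7 = 1.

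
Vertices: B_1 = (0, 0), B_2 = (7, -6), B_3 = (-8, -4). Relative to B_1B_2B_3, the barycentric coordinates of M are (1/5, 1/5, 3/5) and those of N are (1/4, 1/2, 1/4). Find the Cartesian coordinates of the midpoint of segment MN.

Barycentric coordinates of the midpoint are the average: (9/40, 7/20, 17/40).
Converting: (9/40)·B_1 + (7/20)·B_2 + (17/40)·B_3 = (-19/20, -19/5).

(-19/20, -19/5)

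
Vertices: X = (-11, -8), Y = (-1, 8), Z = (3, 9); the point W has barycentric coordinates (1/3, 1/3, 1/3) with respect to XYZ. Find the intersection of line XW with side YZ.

Line XW meets YZ where the X-coordinate vanishes; zeroing W's X-weight and renormalizing leaves Y, Z-weights 1/3 : 1/3 → (1/2, 1/2).
So V = (1/2)·Y + (1/2)·Z = (1, 17/2).

(1, 17/2)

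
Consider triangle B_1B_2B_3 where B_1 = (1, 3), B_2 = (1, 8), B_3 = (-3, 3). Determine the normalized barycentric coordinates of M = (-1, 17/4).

Signed area of the reference triangle: [B_1B_2B_3] = ½·(1·(8−3) + 1·(3−3) + (-3)·(3−8)) = ½·(5 + 0 + 15) = 10.
[MB_2B_3] = ½·((-1)·(8−3) + 1·(3−(17/4)) + (-3)·(17/4−8)) = ½·(-5 − 5/4 + 45/4) = 5/2, so the B_1-coordinate is (5/2)/10 = 1/4.
[B_1MB_3] = ½·(1·(17/4−3) + (-1)·(3−3) + (-3)·(3−(17/4))) = ½·(5/4 + 0 + 15/4) = 5/2, so the B_2-coordinate is 1/4.
[B_1B_2M] = ½·(1·(8−(17/4)) + 1·(17/4−3) + (-1)·(3−8)) = ½·(15/4 + 5/4 + 5) = 5, so the B_3-coordinate is 1/2.
Check: 1/4 + 1/4 + 1/2 = 1.

(1/4, 1/4, 1/2)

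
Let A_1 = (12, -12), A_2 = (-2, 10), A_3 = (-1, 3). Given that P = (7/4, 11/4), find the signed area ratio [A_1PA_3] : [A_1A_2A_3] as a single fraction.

1/2

[A_1A_2A_3] = ½·(12·(10−3) + (-2)·(3−(-12)) + (-1)·(-12−10)) = ½·(84 − 30 + 22) = 38.
[A_1PA_3] = ½·(12·(11/4−3) + (7/4)·(3−(-12)) + (-1)·(-12−(11/4))) = ½·(-3 + 105/4 + 59/4) = 19, so the ratio is 19/38 = 1/2.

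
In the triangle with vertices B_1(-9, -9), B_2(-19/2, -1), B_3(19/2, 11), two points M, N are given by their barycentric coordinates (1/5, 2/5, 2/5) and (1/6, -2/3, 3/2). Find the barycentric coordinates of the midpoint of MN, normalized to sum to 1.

Since both coordinate triples sum to 1, the midpoint's barycentrics are the componentwise average.
(1/5+1/6)/2 = 11/60; similarly -2/15 and 19/20.

(11/60, -2/15, 19/20)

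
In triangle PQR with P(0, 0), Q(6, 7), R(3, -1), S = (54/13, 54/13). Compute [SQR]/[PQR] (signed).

[PQR] = ½·(0·(7−(-1)) + 6·(-1−0) + 3·(0−7)) = ½·(0 − 6 − 21) = -27/2.
[SQR] = ½·((54/13)·(7−(-1)) + 6·(-1−(54/13)) + 3·(54/13−7)) = ½·(432/13 − 402/13 − 111/13) = -81/26, so the ratio is (-81/26)/(-27/2) = 3/13.

3/13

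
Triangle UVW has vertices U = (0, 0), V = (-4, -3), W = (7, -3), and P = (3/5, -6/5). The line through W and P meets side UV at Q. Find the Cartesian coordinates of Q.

(-1, -3/4)

Barycentric coordinates of P with respect to UVW: (3/5, 1/5, 1/5).
On side UV the W-coordinate is zero; dropping P's W-weight 1/5 and renormalizing the remaining 3/5 : 1/5 gives weights 3/4, 1/4 on U, V.
Q = (3/4)·(0, 0) + (1/4)·(-4, -3) = (-1, -3/4).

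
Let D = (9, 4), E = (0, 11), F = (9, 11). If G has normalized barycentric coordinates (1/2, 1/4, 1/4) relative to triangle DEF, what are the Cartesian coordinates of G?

(27/4, 15/2)

G = (1/2)·D + (1/4)·E + (1/4)·F.
x-coordinate: (1/2)·9 + (1/4)·0 + (1/4)·9 = 27/4.
y-coordinate: (1/2)·4 + (1/4)·11 + (1/4)·11 = 15/2.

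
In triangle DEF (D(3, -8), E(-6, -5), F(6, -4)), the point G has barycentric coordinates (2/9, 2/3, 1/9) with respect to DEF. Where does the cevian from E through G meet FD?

Line EG meets FD where the E-coordinate vanishes; zeroing G's E-weight and renormalizing leaves F, D-weights 1/9 : 2/9 → (1/3, 2/3).
So H = (1/3)·F + (2/3)·D = (4, -20/3).

(4, -20/3)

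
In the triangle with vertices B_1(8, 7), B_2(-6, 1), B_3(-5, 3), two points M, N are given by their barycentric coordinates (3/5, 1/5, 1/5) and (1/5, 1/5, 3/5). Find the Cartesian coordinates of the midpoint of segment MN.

Barycentric coordinates of the midpoint are the average: (2/5, 1/5, 2/5).
Converting: (2/5)·B_1 + (1/5)·B_2 + (2/5)·B_3 = (0, 21/5).

(0, 21/5)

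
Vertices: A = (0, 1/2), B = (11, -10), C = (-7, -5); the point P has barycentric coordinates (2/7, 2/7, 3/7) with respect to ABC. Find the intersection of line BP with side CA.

(-21/5, -14/5)

Line BP meets CA where the B-coordinate vanishes; zeroing P's B-weight and renormalizing leaves C, A-weights 3/7 : 2/7 → (3/5, 2/5).
So Q = (3/5)·C + (2/5)·A = (-21/5, -14/5).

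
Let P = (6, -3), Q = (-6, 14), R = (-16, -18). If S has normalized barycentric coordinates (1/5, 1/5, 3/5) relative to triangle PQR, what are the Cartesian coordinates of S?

S = (1/5)·P + (1/5)·Q + (3/5)·R.
x-coordinate: (1/5)·6 + (1/5)·(-6) + (3/5)·(-16) = -48/5.
y-coordinate: (1/5)·(-3) + (1/5)·14 + (3/5)·(-18) = -43/5.

(-48/5, -43/5)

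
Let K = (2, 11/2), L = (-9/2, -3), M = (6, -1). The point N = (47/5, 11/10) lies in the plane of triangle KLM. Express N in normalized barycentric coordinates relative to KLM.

Signed area of the reference triangle: [KLM] = ½·(2·(-3−(-1)) + (-9/2)·(-1−(11/2)) + 6·(11/2−(-3))) = ½·(-4 + 117/4 + 51) = 305/8.
[NLM] = ½·((47/5)·(-3−(-1)) + (-9/2)·(-1−(11/10)) + 6·(11/10−(-3))) = ½·(-94/5 + 189/20 + 123/5) = 61/8, so the K-coordinate is (61/8)/(305/8) = 1/5.
[KNM] = ½·(2·(11/10−(-1)) + (47/5)·(-1−(11/2)) + 6·(11/2−(11/10))) = ½·(21/5 − 611/10 + 132/5) = -61/4, so the L-coordinate is -2/5.
[KLN] = ½·(2·(-3−(11/10)) + (-9/2)·(11/10−(11/2)) + (47/5)·(11/2−(-3))) = ½·(-41/5 + 99/5 + 799/10) = 183/4, so the M-coordinate is 6/5.
Check: 1/5 − 2/5 + 6/5 = 1.

(1/5, -2/5, 6/5)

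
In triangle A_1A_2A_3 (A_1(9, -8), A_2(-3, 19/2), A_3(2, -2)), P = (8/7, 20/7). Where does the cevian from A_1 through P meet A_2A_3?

(-2, 36/5)

Barycentric coordinates of P with respect to A_1A_2A_3: (2/7, 4/7, 1/7).
On side A_2A_3 the A_1-coordinate is zero; dropping P's A_1-weight 2/7 and renormalizing the remaining 4/7 : 1/7 gives weights 4/5, 1/5 on A_2, A_3.
Q = (4/5)·(-3, 19/2) + (1/5)·(2, -2) = (-2, 36/5).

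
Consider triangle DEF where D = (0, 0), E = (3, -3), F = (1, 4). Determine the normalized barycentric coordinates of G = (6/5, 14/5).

(1/15, 2/15, 4/5)

Signed area of the reference triangle: [DEF] = ½·(0·(-3−4) + 3·(4−0) + 1·(0−(-3))) = ½·(0 + 12 + 3) = 15/2.
[GEF] = ½·((6/5)·(-3−4) + 3·(4−(14/5)) + 1·(14/5−(-3))) = ½·(-42/5 + 18/5 + 29/5) = 1/2, so the D-coordinate is (1/2)/(15/2) = 1/15.
[DGF] = ½·(0·(14/5−4) + (6/5)·(4−0) + 1·(0−(14/5))) = ½·(0 + 24/5 − 14/5) = 1, so the E-coordinate is 2/15.
[DEG] = ½·(0·(-3−(14/5)) + 3·(14/5−0) + (6/5)·(0−(-3))) = ½·(0 + 42/5 + 18/5) = 6, so the F-coordinate is 4/5.
Check: 1/15 + 2/15 + 4/5 = 1.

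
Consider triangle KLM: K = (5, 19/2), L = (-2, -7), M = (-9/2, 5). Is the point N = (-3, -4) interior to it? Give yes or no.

Barycentric coordinates of N: (-6/167, 123/167, 50/167).
The three coordinates are negative, positive, positive; a point is interior exactly when all three are positive.

no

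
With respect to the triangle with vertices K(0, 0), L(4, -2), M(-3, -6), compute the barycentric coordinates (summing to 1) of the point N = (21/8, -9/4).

Signed area of the reference triangle: [KLM] = ½·(0·(-2−(-6)) + 4·(-6−0) + (-3)·(0−(-2))) = ½·(0 − 24 − 6) = -15.
[NLM] = ½·((21/8)·(-2−(-6)) + 4·(-6−(-9/4)) + (-3)·(-9/4−(-2))) = ½·(21/2 − 15 + 3/4) = -15/8, so the K-coordinate is (-15/8)/(-15) = 1/8.
[KNM] = ½·(0·(-9/4−(-6)) + (21/8)·(-6−0) + (-3)·(0−(-9/4))) = ½·(0 − 63/4 − 27/4) = -45/4, so the L-coordinate is 3/4.
[KLN] = ½·(0·(-2−(-9/4)) + 4·(-9/4−0) + (21/8)·(0−(-2))) = ½·(0 − 9 + 21/4) = -15/8, so the M-coordinate is 1/8.
Check: 1/8 + 3/4 + 1/8 = 1.

(1/8, 3/4, 1/8)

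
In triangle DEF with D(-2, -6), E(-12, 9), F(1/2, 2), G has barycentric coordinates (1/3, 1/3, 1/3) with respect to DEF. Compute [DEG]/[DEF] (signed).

The signed ratio [DEG]/[DEF] equals the barycentric coordinate of G at vertex F, which is 1/3.

1/3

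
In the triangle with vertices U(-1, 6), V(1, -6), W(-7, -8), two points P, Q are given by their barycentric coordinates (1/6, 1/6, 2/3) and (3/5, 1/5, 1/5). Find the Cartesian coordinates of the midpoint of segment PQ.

(-97/30, -34/15)

Barycentric coordinates of the midpoint are the average: (23/60, 11/60, 13/30).
Converting: (23/60)·U + (11/60)·V + (13/30)·W = (-97/30, -34/15).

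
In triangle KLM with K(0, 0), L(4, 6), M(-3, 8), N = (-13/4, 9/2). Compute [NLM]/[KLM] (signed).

[KLM] = ½·(0·(6−8) + 4·(8−0) + (-3)·(0−6)) = ½·(0 + 32 + 18) = 25.
[NLM] = ½·((-13/4)·(6−8) + 4·(8−(9/2)) + (-3)·(9/2−6)) = ½·(13/2 + 14 + 9/2) = 25/2, so the ratio is (25/2)/25 = 1/2.

1/2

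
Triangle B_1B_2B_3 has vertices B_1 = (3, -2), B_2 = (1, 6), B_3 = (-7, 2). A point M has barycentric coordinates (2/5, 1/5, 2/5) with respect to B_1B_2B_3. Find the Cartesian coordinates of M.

(-7/5, 6/5)

M = (2/5)·B_1 + (1/5)·B_2 + (2/5)·B_3.
x-coordinate: (2/5)·3 + (1/5)·1 + (2/5)·(-7) = -7/5.
y-coordinate: (2/5)·(-2) + (1/5)·6 + (2/5)·2 = 6/5.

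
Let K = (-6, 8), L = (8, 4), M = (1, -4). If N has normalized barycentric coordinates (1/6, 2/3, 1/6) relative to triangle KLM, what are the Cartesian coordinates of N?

(9/2, 10/3)

N = (1/6)·K + (2/3)·L + (1/6)·M.
x-coordinate: (1/6)·(-6) + (2/3)·8 + (1/6)·1 = 9/2.
y-coordinate: (1/6)·8 + (2/3)·4 + (1/6)·(-4) = 10/3.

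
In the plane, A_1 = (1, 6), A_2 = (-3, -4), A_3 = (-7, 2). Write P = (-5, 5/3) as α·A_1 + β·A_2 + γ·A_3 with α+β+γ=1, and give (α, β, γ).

(1/6, 1/6, 2/3)

Signed area of the reference triangle: [A_1A_2A_3] = ½·(1·(-4−2) + (-3)·(2−6) + (-7)·(6−(-4))) = ½·(-6 + 12 − 70) = -32.
[PA_2A_3] = ½·((-5)·(-4−2) + (-3)·(2−(5/3)) + (-7)·(5/3−(-4))) = ½·(30 − 1 − 119/3) = -16/3, so the A_1-coordinate is (-16/3)/(-32) = 1/6.
[A_1PA_3] = ½·(1·(5/3−2) + (-5)·(2−6) + (-7)·(6−(5/3))) = ½·(-1/3 + 20 − 91/3) = -16/3, so the A_2-coordinate is 1/6.
[A_1A_2P] = ½·(1·(-4−(5/3)) + (-3)·(5/3−6) + (-5)·(6−(-4))) = ½·(-17/3 + 13 − 50) = -64/3, so the A_3-coordinate is 2/3.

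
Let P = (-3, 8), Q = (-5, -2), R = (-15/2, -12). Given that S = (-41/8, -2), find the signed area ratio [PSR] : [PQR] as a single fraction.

1/2

[PQR] = ½·((-3)·(-2−(-12)) + (-5)·(-12−8) + (-15/2)·(8−(-2))) = ½·(-30 + 100 − 75) = -5/2.
[PSR] = ½·((-3)·(-2−(-12)) + (-41/8)·(-12−8) + (-15/2)·(8−(-2))) = ½·(-30 + 205/2 − 75) = -5/4, so the ratio is (-5/4)/(-5/2) = 1/2.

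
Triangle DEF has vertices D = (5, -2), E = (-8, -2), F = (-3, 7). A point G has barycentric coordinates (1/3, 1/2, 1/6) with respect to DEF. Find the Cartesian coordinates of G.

G = (1/3)·D + (1/2)·E + (1/6)·F.
x-coordinate: (1/3)·5 + (1/2)·(-8) + (1/6)·(-3) = -17/6.
y-coordinate: (1/3)·(-2) + (1/2)·(-2) + (1/6)·7 = -1/2.

(-17/6, -1/2)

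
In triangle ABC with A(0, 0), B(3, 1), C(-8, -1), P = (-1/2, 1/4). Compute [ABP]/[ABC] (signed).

1/4

[ABC] = ½·(0·(1−(-1)) + 3·(-1−0) + (-8)·(0−1)) = ½·(0 − 3 + 8) = 5/2.
[ABP] = ½·(0·(1−(1/4)) + 3·(1/4−0) + (-1/2)·(0−1)) = ½·(0 + 3/4 + 1/2) = 5/8, so the ratio is (5/8)/(5/2) = 1/4.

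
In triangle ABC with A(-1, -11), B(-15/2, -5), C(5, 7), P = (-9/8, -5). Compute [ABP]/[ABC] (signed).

1/4

[ABC] = ½·((-1)·(-5−7) + (-15/2)·(7−(-11)) + 5·(-11−(-5))) = ½·(12 − 135 − 30) = -153/2.
[ABP] = ½·((-1)·(-5−(-5)) + (-15/2)·(-5−(-11)) + (-9/8)·(-11−(-5))) = ½·(0 − 45 + 27/4) = -153/8, so the ratio is (-153/8)/(-153/2) = 1/4.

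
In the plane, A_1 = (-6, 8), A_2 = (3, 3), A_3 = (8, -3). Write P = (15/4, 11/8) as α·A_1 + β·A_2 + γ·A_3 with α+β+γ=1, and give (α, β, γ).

Signed area of the reference triangle: [A_1A_2A_3] = ½·((-6)·(3−(-3)) + 3·(-3−8) + 8·(8−3)) = ½·(-36 − 33 + 40) = -29/2.
[PA_2A_3] = ½·((15/4)·(3−(-3)) + 3·(-3−(11/8)) + 8·(11/8−3)) = ½·(45/2 − 105/8 − 13) = -29/16, so the A_1-coordinate is (-29/16)/(-29/2) = 1/8.
[A_1PA_3] = ½·((-6)·(11/8−(-3)) + (15/4)·(-3−8) + 8·(8−(11/8))) = ½·(-105/4 − 165/4 + 53) = -29/4, so the A_2-coordinate is 1/2.
[A_1A_2P] = ½·((-6)·(3−(11/8)) + 3·(11/8−8) + (15/4)·(8−3)) = ½·(-39/4 − 159/8 + 75/4) = -87/16, so the A_3-coordinate is 3/8.
Check: 1/8 + 1/2 + 3/8 = 1.

(1/8, 1/2, 3/8)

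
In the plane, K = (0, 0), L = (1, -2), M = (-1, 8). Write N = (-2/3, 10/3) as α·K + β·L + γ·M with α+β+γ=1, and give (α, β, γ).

(1, -1/3, 1/3)

Signed area of the reference triangle: [KLM] = ½·(0·(-2−8) + 1·(8−0) + (-1)·(0−(-2))) = ½·(0 + 8 − 2) = 3.
[NLM] = ½·((-2/3)·(-2−8) + 1·(8−(10/3)) + (-1)·(10/3−(-2))) = ½·(20/3 + 14/3 − 16/3) = 3, so the K-coordinate is 3/3 = 1.
[KNM] = ½·(0·(10/3−8) + (-2/3)·(8−0) + (-1)·(0−(10/3))) = ½·(0 − 16/3 + 10/3) = -1, so the L-coordinate is -1/3.
[KLN] = ½·(0·(-2−(10/3)) + 1·(10/3−0) + (-2/3)·(0−(-2))) = ½·(0 + 10/3 − 4/3) = 1, so the M-coordinate is 1/3.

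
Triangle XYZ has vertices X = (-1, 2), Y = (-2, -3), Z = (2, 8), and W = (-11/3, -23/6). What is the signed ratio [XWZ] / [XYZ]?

[XYZ] = ½·((-1)·(-3−8) + (-2)·(8−2) + 2·(2−(-3))) = ½·(11 − 12 + 10) = 9/2.
[XWZ] = ½·((-1)·(-23/6−8) + (-11/3)·(8−2) + 2·(2−(-23/6))) = ½·(71/6 − 22 + 35/3) = 3/4, so the ratio is (3/4)/(9/2) = 1/6.

1/6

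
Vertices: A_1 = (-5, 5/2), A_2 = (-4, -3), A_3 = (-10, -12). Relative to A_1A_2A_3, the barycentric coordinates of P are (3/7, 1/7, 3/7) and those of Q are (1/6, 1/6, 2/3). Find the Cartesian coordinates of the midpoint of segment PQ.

Barycentric coordinates of the midpoint are the average: (25/84, 13/84, 23/42).
Converting: (25/84)·A_1 + (13/84)·A_2 + (23/42)·A_3 = (-91/12, -151/24).

(-91/12, -151/24)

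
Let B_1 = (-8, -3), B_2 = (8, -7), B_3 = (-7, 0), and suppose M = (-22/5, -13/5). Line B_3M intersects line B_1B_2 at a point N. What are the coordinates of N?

Barycentric coordinates of M with respect to B_1B_2B_3: (2/5, 1/5, 2/5).
On side B_1B_2 the B_3-coordinate is zero; dropping M's B_3-weight 2/5 and renormalizing the remaining 2/5 : 1/5 gives weights 2/3, 1/3 on B_1, B_2.
N = (2/3)·(-8, -3) + (1/3)·(8, -7) = (-8/3, -13/3).

(-8/3, -13/3)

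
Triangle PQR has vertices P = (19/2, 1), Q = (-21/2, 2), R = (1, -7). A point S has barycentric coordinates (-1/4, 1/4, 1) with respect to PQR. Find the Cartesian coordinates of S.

(-4, -27/4)

S = (-1/4)·P + (1/4)·Q + 1·R.
x-coordinate: (-1/4)·(19/2) + (1/4)·(-21/2) + 1·1 = -4.
y-coordinate: (-1/4)·1 + (1/4)·2 + 1·(-7) = -27/4.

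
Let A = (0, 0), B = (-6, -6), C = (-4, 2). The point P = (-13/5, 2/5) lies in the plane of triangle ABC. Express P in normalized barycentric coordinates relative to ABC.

Signed area of the reference triangle: [ABC] = ½·(0·(-6−2) + (-6)·(2−0) + (-4)·(0−(-6))) = ½·(0 − 12 − 24) = -18.
[PBC] = ½·((-13/5)·(-6−2) + (-6)·(2−(2/5)) + (-4)·(2/5−(-6))) = ½·(104/5 − 48/5 − 128/5) = -36/5, so the A-coordinate is (-36/5)/(-18) = 2/5.
[APC] = ½·(0·(2/5−2) + (-13/5)·(2−0) + (-4)·(0−(2/5))) = ½·(0 − 26/5 + 8/5) = -9/5, so the B-coordinate is 1/10.
[ABP] = ½·(0·(-6−(2/5)) + (-6)·(2/5−0) + (-13/5)·(0−(-6))) = ½·(0 − 12/5 − 78/5) = -9, so the C-coordinate is 1/2.
Check: 2/5 + 1/10 + 1/2 = 1.

(2/5, 1/10, 1/2)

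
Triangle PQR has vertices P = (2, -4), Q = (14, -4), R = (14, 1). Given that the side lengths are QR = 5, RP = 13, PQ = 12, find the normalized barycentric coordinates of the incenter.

(1/6, 13/30, 2/5)

The incenter has barycentric coordinates proportional to the opposite side lengths: (5 : 13 : 12).
Normalizing by 5+13+12 = 30 gives (1/6, 13/30, 2/5).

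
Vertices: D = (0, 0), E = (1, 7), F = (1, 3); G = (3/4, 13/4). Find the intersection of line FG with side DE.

(1/2, 7/2)

Barycentric coordinates of G with respect to DEF: (1/4, 1/4, 1/2).
On side DE the F-coordinate is zero; dropping G's F-weight 1/2 and renormalizing the remaining 1/4 : 1/4 gives weights 1/2, 1/2 on D, E.
H = (1/2)·(0, 0) + (1/2)·(1, 7) = (1/2, 7/2).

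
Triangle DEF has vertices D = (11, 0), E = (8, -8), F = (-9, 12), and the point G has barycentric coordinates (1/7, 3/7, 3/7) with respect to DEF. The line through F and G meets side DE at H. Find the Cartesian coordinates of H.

(35/4, -6)

Line FG meets DE where the F-coordinate vanishes; zeroing G's F-weight and renormalizing leaves D, E-weights 1/7 : 3/7 → (1/4, 3/4).
So H = (1/4)·D + (3/4)·E = (35/4, -6).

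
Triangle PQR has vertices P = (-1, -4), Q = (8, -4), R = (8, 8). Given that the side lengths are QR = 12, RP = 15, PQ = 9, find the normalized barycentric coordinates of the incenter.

The incenter has barycentric coordinates proportional to the opposite side lengths: (12 : 15 : 9).
Normalizing by 12+15+9 = 36 gives (1/3, 5/12, 1/4).

(1/3, 5/12, 1/4)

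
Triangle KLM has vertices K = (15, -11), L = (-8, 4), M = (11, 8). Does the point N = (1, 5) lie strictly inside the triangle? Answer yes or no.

Barycentric coordinates of N: (17/377, 202/377, 158/377).
The three coordinates are positive, positive, positive; a point is interior exactly when all three are positive.

yes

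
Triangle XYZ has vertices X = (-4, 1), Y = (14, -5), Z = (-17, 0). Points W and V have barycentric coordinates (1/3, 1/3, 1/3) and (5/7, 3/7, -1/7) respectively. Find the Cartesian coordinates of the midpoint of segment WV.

Barycentric coordinates of the midpoint are the average: (11/21, 8/21, 2/21).
Converting: (11/21)·X + (8/21)·Y + (2/21)·Z = (34/21, -29/21).

(34/21, -29/21)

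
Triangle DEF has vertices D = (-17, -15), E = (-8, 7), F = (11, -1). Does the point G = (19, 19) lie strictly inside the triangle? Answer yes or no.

Barycentric coordinates of G: (-222/245, 32/35, 243/245).
The three coordinates are negative, positive, positive; a point is interior exactly when all three are positive.

no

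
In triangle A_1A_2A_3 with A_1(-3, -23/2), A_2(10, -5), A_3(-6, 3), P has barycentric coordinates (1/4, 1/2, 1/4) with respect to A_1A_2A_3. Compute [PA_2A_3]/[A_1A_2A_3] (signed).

1/4

The signed ratio [PA_2A_3]/[A_1A_2A_3] equals the barycentric coordinate of P at vertex A_1, which is 1/4.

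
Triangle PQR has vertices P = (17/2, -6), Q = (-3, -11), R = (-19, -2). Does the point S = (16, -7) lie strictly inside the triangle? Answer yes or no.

Barycentric coordinates of S: (470/367, -5/367, -98/367).
The three coordinates are positive, negative, negative; a point is interior exactly when all three are positive.

no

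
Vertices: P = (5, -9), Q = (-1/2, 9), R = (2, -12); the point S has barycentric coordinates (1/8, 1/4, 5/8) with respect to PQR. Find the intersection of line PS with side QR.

Line PS meets QR where the P-coordinate vanishes; zeroing S's P-weight and renormalizing leaves Q, R-weights 1/4 : 5/8 → (2/7, 5/7).
So T = (2/7)·Q + (5/7)·R = (9/7, -6).

(9/7, -6)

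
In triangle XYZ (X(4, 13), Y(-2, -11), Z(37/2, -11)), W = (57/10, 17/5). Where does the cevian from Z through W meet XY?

(5/2, 7)

Barycentric coordinates of W with respect to XYZ: (3/5, 1/5, 1/5).
On side XY the Z-coordinate is zero; dropping W's Z-weight 1/5 and renormalizing the remaining 3/5 : 1/5 gives weights 3/4, 1/4 on X, Y.
V = (3/4)·(4, 13) + (1/4)·(-2, -11) = (5/2, 7).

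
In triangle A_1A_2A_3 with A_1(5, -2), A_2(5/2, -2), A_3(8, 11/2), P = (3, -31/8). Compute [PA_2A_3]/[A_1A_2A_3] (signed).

3/4

[A_1A_2A_3] = ½·(5·(-2−(11/2)) + (5/2)·(11/2−(-2)) + 8·(-2−(-2))) = ½·(-75/2 + 75/4 + 0) = -75/8.
[PA_2A_3] = ½·(3·(-2−(11/2)) + (5/2)·(11/2−(-31/8)) + 8·(-31/8−(-2))) = ½·(-45/2 + 375/16 − 15) = -225/32, so the ratio is (-225/32)/(-75/8) = 3/4.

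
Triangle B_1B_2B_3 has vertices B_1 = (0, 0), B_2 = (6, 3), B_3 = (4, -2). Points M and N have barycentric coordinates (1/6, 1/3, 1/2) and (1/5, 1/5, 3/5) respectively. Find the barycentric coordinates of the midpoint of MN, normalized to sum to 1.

Since both coordinate triples sum to 1, the midpoint's barycentrics are the componentwise average.
(1/6+1/5)/2 = 11/60; similarly 4/15 and 11/20.

(11/60, 4/15, 11/20)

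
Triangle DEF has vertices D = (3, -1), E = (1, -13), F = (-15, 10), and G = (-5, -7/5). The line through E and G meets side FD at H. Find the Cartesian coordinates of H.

(-9, 19/3)

Barycentric coordinates of G with respect to DEF: (1/5, 2/5, 2/5).
On side FD the E-coordinate is zero; dropping G's E-weight 2/5 and renormalizing the remaining 2/5 : 1/5 gives weights 2/3, 1/3 on F, D.
H = (2/3)·(-15, 10) + (1/3)·(3, -1) = (-9, 19/3).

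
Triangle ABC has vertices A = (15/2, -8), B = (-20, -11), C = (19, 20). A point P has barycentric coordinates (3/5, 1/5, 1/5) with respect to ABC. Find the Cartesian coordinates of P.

(43/10, -3)

P = (3/5)·A + (1/5)·B + (1/5)·C.
x-coordinate: (3/5)·(15/2) + (1/5)·(-20) + (1/5)·19 = 43/10.
y-coordinate: (3/5)·(-8) + (1/5)·(-11) + (1/5)·20 = -3.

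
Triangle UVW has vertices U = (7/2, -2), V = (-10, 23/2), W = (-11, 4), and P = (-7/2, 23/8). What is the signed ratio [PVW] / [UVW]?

1/2

[UVW] = ½·((7/2)·(23/2−4) + (-10)·(4−(-2)) + (-11)·(-2−(23/2))) = ½·(105/4 − 60 + 297/2) = 459/8.
[PVW] = ½·((-7/2)·(23/2−4) + (-10)·(4−(23/8)) + (-11)·(23/8−(23/2))) = ½·(-105/4 − 45/4 + 759/8) = 459/16, so the ratio is (459/16)/(459/8) = 1/2.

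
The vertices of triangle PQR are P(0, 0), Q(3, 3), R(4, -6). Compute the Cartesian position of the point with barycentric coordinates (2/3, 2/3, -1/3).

S = (2/3)·P + (2/3)·Q + (-1/3)·R.
x-coordinate: (2/3)·0 + (2/3)·3 + (-1/3)·4 = 2/3.
y-coordinate: (2/3)·0 + (2/3)·3 + (-1/3)·(-6) = 4.

(2/3, 4)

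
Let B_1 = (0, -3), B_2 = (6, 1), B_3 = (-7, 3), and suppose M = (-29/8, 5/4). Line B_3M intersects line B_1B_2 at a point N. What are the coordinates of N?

Barycentric coordinates of M with respect to B_1B_2B_3: (1/4, 1/8, 5/8).
On side B_1B_2 the B_3-coordinate is zero; dropping M's B_3-weight 5/8 and renormalizing the remaining 1/4 : 1/8 gives weights 2/3, 1/3 on B_1, B_2.
N = (2/3)·(0, -3) + (1/3)·(6, 1) = (2, -5/3).

(2, -5/3)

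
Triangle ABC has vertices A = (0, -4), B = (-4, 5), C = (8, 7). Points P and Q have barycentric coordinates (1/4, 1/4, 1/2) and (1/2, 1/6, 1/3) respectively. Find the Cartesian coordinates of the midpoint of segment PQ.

(5/2, 59/24)

Barycentric coordinates of the midpoint are the average: (3/8, 5/24, 5/12).
Converting: (3/8)·A + (5/24)·B + (5/12)·C = (5/2, 59/24).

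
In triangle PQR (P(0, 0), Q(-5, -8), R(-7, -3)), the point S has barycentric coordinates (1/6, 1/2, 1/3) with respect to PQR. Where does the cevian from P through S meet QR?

(-29/5, -6)

Line PS meets QR where the P-coordinate vanishes; zeroing S's P-weight and renormalizing leaves Q, R-weights 1/2 : 1/3 → (3/5, 2/5).
So T = (3/5)·Q + (2/5)·R = (-29/5, -6).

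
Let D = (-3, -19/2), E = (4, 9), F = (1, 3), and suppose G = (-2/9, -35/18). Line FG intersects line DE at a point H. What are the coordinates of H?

(-3/8, -41/16)

Barycentric coordinates of G with respect to DEF: (5/9, 1/3, 1/9).
On side DE the F-coordinate is zero; dropping G's F-weight 1/9 and renormalizing the remaining 5/9 : 1/3 gives weights 5/8, 3/8 on D, E.
H = (5/8)·(-3, -19/2) + (3/8)·(4, 9) = (-3/8, -41/16).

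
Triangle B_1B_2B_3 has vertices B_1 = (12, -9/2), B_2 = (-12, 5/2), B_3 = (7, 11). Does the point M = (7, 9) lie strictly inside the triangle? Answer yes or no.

yes

Barycentric coordinates of M: (38/337, 10/337, 289/337).
The three coordinates are positive, positive, positive; a point is interior exactly when all three are positive.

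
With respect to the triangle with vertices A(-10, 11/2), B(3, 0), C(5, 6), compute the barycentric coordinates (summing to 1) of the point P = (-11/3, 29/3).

Signed area of the reference triangle: [ABC] = ½·((-10)·(0−6) + 3·(6−(11/2)) + 5·(11/2−0)) = ½·(60 + 3/2 + 55/2) = 89/2.
[PBC] = ½·((-11/3)·(0−6) + 3·(6−(29/3)) + 5·(29/3−0)) = ½·(22 − 11 + 145/3) = 89/3, so the A-coordinate is (89/3)/(89/2) = 2/3.
[APC] = ½·((-10)·(29/3−6) + (-11/3)·(6−(11/2)) + 5·(11/2−(29/3))) = ½·(-110/3 − 11/6 − 125/6) = -89/3, so the B-coordinate is -2/3.
[ABP] = ½·((-10)·(0−(29/3)) + 3·(29/3−(11/2)) + (-11/3)·(11/2−0)) = ½·(290/3 + 25/2 − 121/6) = 89/2, so the C-coordinate is 1.

(2/3, -2/3, 1)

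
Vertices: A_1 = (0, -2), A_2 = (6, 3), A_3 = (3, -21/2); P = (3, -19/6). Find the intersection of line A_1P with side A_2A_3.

(9/2, -15/4)

Barycentric coordinates of P with respect to A_1A_2A_3: (1/3, 1/3, 1/3).
On side A_2A_3 the A_1-coordinate is zero; dropping P's A_1-weight 1/3 and renormalizing the remaining 1/3 : 1/3 gives weights 1/2, 1/2 on A_2, A_3.
Q = (1/2)·(6, 3) + (1/2)·(3, -21/2) = (9/2, -15/4).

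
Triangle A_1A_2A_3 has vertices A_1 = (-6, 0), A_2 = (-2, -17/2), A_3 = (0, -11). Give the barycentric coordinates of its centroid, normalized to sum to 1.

The centroid is the average of the vertices, so each weight is 1/3.

(1/3, 1/3, 1/3)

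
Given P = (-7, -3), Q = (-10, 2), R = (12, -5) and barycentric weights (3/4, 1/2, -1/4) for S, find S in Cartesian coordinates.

S = (3/4)·P + (1/2)·Q + (-1/4)·R.
x-coordinate: (3/4)·(-7) + (1/2)·(-10) + (-1/4)·12 = -53/4.
y-coordinate: (3/4)·(-3) + (1/2)·2 + (-1/4)·(-5) = 0.

(-53/4, 0)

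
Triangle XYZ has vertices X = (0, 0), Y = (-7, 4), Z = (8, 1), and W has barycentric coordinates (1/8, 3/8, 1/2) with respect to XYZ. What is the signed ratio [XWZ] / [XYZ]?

3/8

The signed ratio [XWZ]/[XYZ] equals the barycentric coordinate of W at vertex Y, which is 3/8.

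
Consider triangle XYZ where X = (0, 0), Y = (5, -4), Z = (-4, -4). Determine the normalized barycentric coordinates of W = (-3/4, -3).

Signed area of the reference triangle: [XYZ] = ½·(0·(-4−(-4)) + 5·(-4−0) + (-4)·(0−(-4))) = ½·(0 − 20 − 16) = -18.
[WYZ] = ½·((-3/4)·(-4−(-4)) + 5·(-4−(-3)) + (-4)·(-3−(-4))) = ½·(0 − 5 − 4) = -9/2, so the X-coordinate is (-9/2)/(-18) = 1/4.
[XWZ] = ½·(0·(-3−(-4)) + (-3/4)·(-4−0) + (-4)·(0−(-3))) = ½·(0 + 3 − 12) = -9/2, so the Y-coordinate is 1/4.
[XYW] = ½·(0·(-4−(-3)) + 5·(-3−0) + (-3/4)·(0−(-4))) = ½·(0 − 15 − 3) = -9, so the Z-coordinate is 1/2.
Check: 1/4 + 1/4 + 1/2 = 1.

(1/4, 1/4, 1/2)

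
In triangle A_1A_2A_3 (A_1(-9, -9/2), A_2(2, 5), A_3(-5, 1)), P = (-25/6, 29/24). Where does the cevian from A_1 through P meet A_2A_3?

Barycentric coordinates of P with respect to A_1A_2A_3: (1/12, 1/6, 3/4).
On side A_2A_3 the A_1-coordinate is zero; dropping P's A_1-weight 1/12 and renormalizing the remaining 1/6 : 3/4 gives weights 2/11, 9/11 on A_2, A_3.
Q = (2/11)·(2, 5) + (9/11)·(-5, 1) = (-41/11, 19/11).

(-41/11, 19/11)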